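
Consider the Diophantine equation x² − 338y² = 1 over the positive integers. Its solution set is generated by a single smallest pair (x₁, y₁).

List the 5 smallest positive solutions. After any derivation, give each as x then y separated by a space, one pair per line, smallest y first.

√338 → a₀=18, period (2,1,1,2,36); ℓ=5 odd so k=9
a_0=18:  p_0=18·1+0=18,  q_0=18·0+1=1
a_1=2:  p_1=2·18+1=37,  q_1=2·1+0=2
a_2=1:  p_2=1·37+18=55,  q_2=1·2+1=3
a_3=1:  p_3=1·55+37=92,  q_3=1·3+2=5
…
a_5=36:  p_5=36·239+92=8696,  q_5=36·13+5=473
a_6=2:  p_6=2·8696+239=17631,  q_6=2·473+13=959
a_7=1:  p_7=1·17631+8696=26327,  q_7=1·959+473=1432
a_8=1:  p_8=1·26327+17631=43958,  q_8=1·1432+959=2391
a_9=2:  p_9=2·43958+26327=114243,  q_9=2·2391+1432=6214
→ (114243, 6214).  Check: 114243²=13051463049, 338·6214²=13051463048, difference 1.
n=2: (114243,6214)∘(114243,6214) = (114243·114243+338·6214·6214, 114243·6214+6214·114243) = (26102926097,1419812004)
n=3: (26102926097,1419812004)∘(114243,6214) = (114243·26102926097+338·6214·1419812004, 114243·1419812004+6214·26102926097) = (5964153172084899,324407165539730)
n=4: (5964153172084899,324407165539730)∘(114243,6214) = (114243·5964153172084899+338·6214·324407165539730, 114243·324407165539730+6214·5964153172084899) = (1362725501650887306817,74122495624090936776)
n=5: (1362725501650887306817,74122495624090936776)∘(114243,6214) = (114243·1362725501650887306817+338·6214·74122495624090936776, 114243·74122495624090936776+6214·1362725501650887306817) = (311363698964240484013304163,16935952534841634614661406)

114243 6214
26102926097 1419812004
5964153172084899 324407165539730
1362725501650887306817 74122495624090936776
311363698964240484013304163 16935952534841634614661406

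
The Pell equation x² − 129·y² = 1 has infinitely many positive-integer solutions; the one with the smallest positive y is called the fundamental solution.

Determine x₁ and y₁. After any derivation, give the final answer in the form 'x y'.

16855 1484

d=129: √d = [11; 2,1,3,1,6,1,3,1,2,22] (ℓ=10, even), read p_9/q_9
a_0=11:  p_0=11·1+0=11,  q_0=11·0+1=1
a_1=2:  p_1=2·11+1=23,  q_1=2·1+0=2
a_2=1:  p_2=1·23+11=34,  q_2=1·2+1=3
a_3=3:  p_3=3·34+23=125,  q_3=3·3+2=11
…
a_8=1:  p_8=1·4793+1238=6031,  q_8=1·422+109=531
a_9=2:  p_9=2·6031+4793=16855,  q_9=2·531+422=1484
(x₁, y₁) = (16855, 1484);  16855² − 129·1484² = 1 ✓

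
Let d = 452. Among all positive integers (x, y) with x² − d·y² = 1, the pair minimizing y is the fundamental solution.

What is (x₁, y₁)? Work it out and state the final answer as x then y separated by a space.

1204353 56648

d=452: √d = [21; 3,1,5,3,10,3,5,1,3,42] (ℓ=10, even), read p_9/q_9
i=0: a=21 ⇒ p=21, q=1
i=1: a=3 ⇒ p=64, q=3
…
i=3: a=5 ⇒ p=489, q=23
…
i=6: a=3 ⇒ p=49579, q=2332
i=7: a=5 ⇒ p=263904, q=12413
i=8: a=1 ⇒ p=313483, q=14745
i=9: a=3 ⇒ p=1204353, q=56648
→ (1204353, 56648).  Check: 1204353²=1450466148609, 452·56648²=1450466148608, difference 1.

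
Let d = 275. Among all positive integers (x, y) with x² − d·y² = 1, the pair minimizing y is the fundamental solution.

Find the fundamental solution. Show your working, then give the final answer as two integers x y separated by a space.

199 12

√275 → a₀=16, period (1,1,2,1,1,32); ℓ=6 even so k=5
a_0=16:  p_0=16·1+0=16,  q_0=16·0+1=1
a_1=1:  p_1=1·16+1=17,  q_1=1·1+0=1
a_2=1:  p_2=1·17+16=33,  q_2=1·1+1=2
…
a_4=1:  p_4=1·83+33=116,  q_4=1·5+2=7
a_5=1:  p_5=1·116+83=199,  q_5=1·7+5=12
→ (199, 12).  Check: 199²=39601, 275·12²=39600, difference 1.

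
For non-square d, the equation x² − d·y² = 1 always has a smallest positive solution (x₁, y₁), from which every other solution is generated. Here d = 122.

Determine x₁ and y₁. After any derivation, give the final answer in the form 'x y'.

√122 = [11; 22, …], period ℓ=1 (odd) → k=1
a_0=11:  p_0=11·1+0=11,  q_0=11·0+1=1
a_1=22:  p_1=22·11+1=243,  q_1=22·1+0=22
fundamental: x₁=243, y₁=22  (since 59049 − 122·484 = 1)

243 22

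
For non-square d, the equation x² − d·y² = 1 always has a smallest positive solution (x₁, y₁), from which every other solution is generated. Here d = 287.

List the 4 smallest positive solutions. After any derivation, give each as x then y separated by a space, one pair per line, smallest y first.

d=287: √d = [16; 1,15,1,32] (ℓ=4, even), read p_3/q_3
k=0  a_k=16  p_k/q_k = 16/1
k=1  a_k=1  p_k/q_k = 17/1
k=2  a_k=15  p_k/q_k = 271/16
k=3  a_k=1  p_k/q_k = 288/17
→ (288, 17).  Check: 288²=82944, 287·17²=82943, difference 1.
(288+17√287)^2 = 165887 + 9792√287
(288+17√287)^3 = 95550624 + 5640175√287
(288+17√287)^4 = 55036993537 + 3248731008√287

288 17
165887 9792
95550624 5640175
55036993537 3248731008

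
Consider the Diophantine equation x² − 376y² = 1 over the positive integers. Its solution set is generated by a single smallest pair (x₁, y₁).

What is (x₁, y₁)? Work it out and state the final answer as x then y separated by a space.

2143295 110532

[19; 2,1,1,3,1,…,1,2,38] for √376; ℓ=16 ⇒ convergent index 15
i=0: a=19 ⇒ p=19, q=1
i=1: a=2 ⇒ p=39, q=2
i=2: a=1 ⇒ p=58, q=3
i=3: a=1 ⇒ p=97, q=5
i=4: a=3 ⇒ p=349, q=18
i=5: a=1 ⇒ p=446, q=23
i=6: a=2 ⇒ p=1241, q=64
i=7: a=2 ⇒ p=2928, q=151
i=8: a=4 ⇒ p=12953, q=668
i=9: a=2 ⇒ p=28834, q=1487
i=10: a=2 ⇒ p=70621, q=3642
i=11: a=1 ⇒ p=99455, q=5129
i=12: a=3 ⇒ p=368986, q=19029
i=13: a=1 ⇒ p=468441, q=24158
i=14: a=1 ⇒ p=837427, q=43187
i=15: a=2 ⇒ p=2143295, q=110532
(x₁, y₁) = (2143295, 110532);  2143295² − 376·110532² = 1 ✓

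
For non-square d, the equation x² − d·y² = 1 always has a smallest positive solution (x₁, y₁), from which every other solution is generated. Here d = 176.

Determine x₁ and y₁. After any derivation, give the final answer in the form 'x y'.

199 15

[13; 3,1,3,26] for √176; ℓ=4 ⇒ convergent index 3
step 0: (13, 1)  from 13·(1,0) + (0,1)
step 1: (40, 3)  from 3·(13,1) + (1,0)
step 2: (53, 4)  from 1·(40,3) + (13,1)
step 3: (199, 15)  from 3·(53,4) + (40,3)
→ (199, 15).  Check: 199²=39601, 176·15²=39600, difference 1.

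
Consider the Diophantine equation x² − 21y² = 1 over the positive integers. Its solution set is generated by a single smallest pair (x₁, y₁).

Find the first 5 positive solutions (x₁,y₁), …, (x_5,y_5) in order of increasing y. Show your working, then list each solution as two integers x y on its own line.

d=21: √d = [4; 1,1,2,1,1,8] (ℓ=6, even), read p_5/q_5
a_0=4:  p_0=4·1+0=4,  q_0=4·0+1=1
…
a_4=1:  p_4=1·23+9=32,  q_4=1·5+2=7
a_5=1:  p_5=1·32+23=55,  q_5=1·7+5=12
fundamental: x₁=55, y₁=12  (since 3025 − 21·144 = 1)
(55+12√21)^2 = 6049 + 1320√21
(55+12√21)^3 = 665335 + 145188√21
(55+12√21)^4 = 73180801 + 15969360√21
(55+12√21)^5 = 8049222775 + 1756484412√21

55 12
6049 1320
665335 145188
73180801 15969360
8049222775 1756484412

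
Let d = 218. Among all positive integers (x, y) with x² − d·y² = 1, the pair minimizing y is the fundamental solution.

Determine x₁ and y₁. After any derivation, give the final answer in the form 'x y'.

126003 8534

[14; 1,3,3,1,28] for √218; ℓ=5 ⇒ convergent index 9
i=0: a=14 ⇒ p=14, q=1
i=1: a=1 ⇒ p=15, q=1
i=2: a=3 ⇒ p=59, q=4
i=3: a=3 ⇒ p=192, q=13
i=4: a=1 ⇒ p=251, q=17
i=5: a=28 ⇒ p=7220, q=489
i=6: a=1 ⇒ p=7471, q=506
…
i=8: a=3 ⇒ p=96370, q=6527
i=9: a=1 ⇒ p=126003, q=8534
(x₁, y₁) = (126003, 8534);  126003² − 218·8534² = 1 ✓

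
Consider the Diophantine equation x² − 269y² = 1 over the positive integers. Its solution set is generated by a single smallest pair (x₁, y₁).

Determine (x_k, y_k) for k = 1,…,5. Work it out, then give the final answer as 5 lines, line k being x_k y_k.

13449 820
361751201 22056360
9730383791049 593271970460
261727862849884801 15957829439376720
7039956045205817586249 429233695667083044100

√269 = [16; 2,2,32, …], period ℓ=3 (odd) → k=5
a_0=16:  p_0=16·1+0=16,  q_0=16·0+1=1
…
a_3=32:  p_3=32·82+33=2657,  q_3=32·5+2=162
a_4=2:  p_4=2·2657+82=5396,  q_4=2·162+5=329
a_5=2:  p_5=2·5396+2657=13449,  q_5=2·329+162=820
(x₁, y₁) = (13449, 820);  13449² − 269·820² = 1 ✓
(x_2, y_2) = (13449·13449 + 269·820·820, 13449·820 + 820·13449) = (361751201, 22056360)
(x_3, y_3) = (13449·361751201 + 269·820·22056360, 13449·22056360 + 820·361751201) = (9730383791049, 593271970460)
(x_4, y_4) = (13449·9730383791049 + 269·820·593271970460, 13449·593271970460 + 820·9730383791049) = (261727862849884801, 15957829439376720)
(x_5, y_5) = (13449·261727862849884801 + 269·820·15957829439376720, 13449·15957829439376720 + 820·261727862849884801) = (7039956045205817586249, 429233695667083044100)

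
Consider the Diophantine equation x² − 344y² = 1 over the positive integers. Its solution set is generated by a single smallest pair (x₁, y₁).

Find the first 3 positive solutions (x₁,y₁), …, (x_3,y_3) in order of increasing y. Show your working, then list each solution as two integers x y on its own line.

[18; 1,1,4,1,3,1,4,1,1,36] for √344; ℓ=10 ⇒ convergent index 9
step 0: (18, 1)  from 18·(1,0) + (0,1)
…
step 2: (37, 2)  from 1·(19,1) + (18,1)
…
step 4: (204, 11)  from 1·(167,9) + (37,2)
…
step 6: (983, 53)  from 1·(779,42) + (204,11)
step 7: (4711, 254)  from 4·(983,53) + (779,42)
step 8: (5694, 307)  from 1·(4711,254) + (983,53)
step 9: (10405, 561)  from 1·(5694,307) + (4711,254)
(x₁, y₁) = (10405, 561);  10405² − 344·561² = 1 ✓
k=2:  x_2 = 10405·10405+344·561·561 = 216528049,  y_2 = 10405·561+561·10405 = 11674410
k=3:  x_3 = 10405·216528049+344·561·11674410 = 4505948689285,  y_3 = 10405·11674410+561·216528049 = 242944471539

10405 561
216528049 11674410
4505948689285 242944471539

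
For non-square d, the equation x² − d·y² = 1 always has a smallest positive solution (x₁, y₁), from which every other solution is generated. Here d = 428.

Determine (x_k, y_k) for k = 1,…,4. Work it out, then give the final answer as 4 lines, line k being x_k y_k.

d=428: √d = [20; 1,2,4,1,5,10,5,1,4,2,1,40] (ℓ=12, even), read p_11/q_11
a_0=20:  p_0=20·1+0=20,  q_0=20·0+1=1
…
a_2=2:  p_2=2·21+20=62,  q_2=2·1+1=3
…
a_4=1:  p_4=1·269+62=331,  q_4=1·13+3=16
…
a_10=2:  p_10=2·577179+119350=1273708,  q_10=2·27899+5769=61567
a_11=1:  p_11=1·1273708+577179=1850887,  q_11=1·61567+27899=89466
fundamental: x₁=1850887, y₁=89466  (since 3425782686769 − 428·8004165156 = 1)
n=2: (1850887,89466)∘(1850887,89466) = (1850887·1850887+428·89466·89466, 1850887·89466+89466·1850887) = (6851565373537,331182912684)
n=3: (6851565373537,331182912684)∘(1850887,89466) = (1850887·6851565373537+428·89466·331182912684, 1850887·331182912684+89466·6851565373537) = (25362946559057703751,1225964295417811950)
n=4: (25362946559057703751,1225964295417811950)∘(1850887,89466) = (1850887·25362946559057703751+428·89466·1225964295417811950, 1850887·1225964295417811950+89466·25362946559057703751) = (93887896135702420679780737,4538242753705644230486616)

1850887 89466
6851565373537 331182912684
25362946559057703751 1225964295417811950
93887896135702420679780737 4538242753705644230486616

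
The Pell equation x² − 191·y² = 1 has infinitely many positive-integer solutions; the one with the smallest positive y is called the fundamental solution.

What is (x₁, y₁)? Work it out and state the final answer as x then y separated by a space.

8994000 650783

√191 → a₀=13, period (1,4,1,1,3,…,4,1,26); ℓ=16 even so k=15
a_0=13:  p_0=13·1+0=13,  q_0=13·0+1=1
a_1=1:  p_1=1·13+1=14,  q_1=1·1+0=1
a_2=4:  p_2=4·14+13=69,  q_2=4·1+1=5
a_3=1:  p_3=1·69+14=83,  q_3=1·5+1=6
a_4=1:  p_4=1·83+69=152,  q_4=1·6+5=11
…
a_6=2:  p_6=2·539+152=1230,  q_6=2·39+11=89
a_7=2:  p_7=2·1230+539=2999,  q_7=2·89+39=217
a_8=13:  p_8=13·2999+1230=40217,  q_8=13·217+89=2910
a_9=2:  p_9=2·40217+2999=83433,  q_9=2·2910+217=6037
a_10=2:  p_10=2·83433+40217=207083,  q_10=2·6037+2910=14984
a_11=3:  p_11=3·207083+83433=704682,  q_11=3·14984+6037=50989
…
a_13=1:  p_13=1·911765+704682=1616447,  q_13=1·65973+50989=116962
a_14=4:  p_14=4·1616447+911765=7377553,  q_14=4·116962+65973=533821
a_15=1:  p_15=1·7377553+1616447=8994000,  q_15=1·533821+116962=650783
fundamental: x₁=8994000, y₁=650783  (since 80892036000000 − 191·423518513089 = 1)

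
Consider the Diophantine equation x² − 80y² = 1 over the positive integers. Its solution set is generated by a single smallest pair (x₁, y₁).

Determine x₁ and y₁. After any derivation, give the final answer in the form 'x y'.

9 1

[8; 1,16] for √80; ℓ=2 ⇒ convergent index 1
k=0  a_k=8  p_k/q_k = 8/1
k=1  a_k=1  p_k/q_k = 9/1
fundamental: x₁=9, y₁=1  (since 81 − 80·1 = 1)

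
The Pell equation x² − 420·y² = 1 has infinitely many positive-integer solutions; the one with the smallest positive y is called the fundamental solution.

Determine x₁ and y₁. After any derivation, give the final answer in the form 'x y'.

d=420: √d = [20; 2,40] (ℓ=2, even), read p_1/q_1
k=0  a_k=20  p_k/q_k = 20/1
k=1  a_k=2  p_k/q_k = 41/2
(x₁, y₁) = (41, 2);  41² − 420·2² = 1 ✓

41 2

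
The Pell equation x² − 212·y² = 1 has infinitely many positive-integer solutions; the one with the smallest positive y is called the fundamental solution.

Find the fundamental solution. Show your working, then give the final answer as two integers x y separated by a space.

66249 4550

d=212: √d = [14; 1,1,3,1,1,…,1,1,28] (ℓ=14, even), read p_13/q_13
a_0=14:  p_0=14·1+0=14,  q_0=14·0+1=1
…
a_9=1:  p_9=1·2781+2417=5198,  q_9=1·191+166=357
…
a_12=1:  p_12=1·29135+7979=37114,  q_12=1·2001+548=2549
a_13=1:  p_13=1·37114+29135=66249,  q_13=1·2549+2001=4550
→ (66249, 4550).  Check: 66249²=4388930001, 212·4550²=4388930000, difference 1.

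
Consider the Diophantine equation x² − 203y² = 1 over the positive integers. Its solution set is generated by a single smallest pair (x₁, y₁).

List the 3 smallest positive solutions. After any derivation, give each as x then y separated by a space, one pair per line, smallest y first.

57 4
6497 456
740601 51980

√203 → a₀=14, period (4,28); ℓ=2 even so k=1
i=0: a=14 ⇒ p=14, q=1
i=1: a=4 ⇒ p=57, q=4
(x₁, y₁) = (57, 4);  57² − 203·4² = 1 ✓
k=2:  x_2 = 57·57+203·4·4 = 6497,  y_2 = 57·4+4·57 = 456
k=3:  x_3 = 57·6497+203·4·456 = 740601,  y_3 = 57·456+4·6497 = 51980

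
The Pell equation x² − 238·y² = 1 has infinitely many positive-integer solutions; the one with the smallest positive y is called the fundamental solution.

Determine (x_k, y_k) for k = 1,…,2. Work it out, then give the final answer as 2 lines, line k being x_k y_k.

d=238: √d = [15; 2,2,1,14,1,2,2,30] (ℓ=8, even), read p_7/q_7
a_0=15:  p_0=15·1+0=15,  q_0=15·0+1=1
a_1=2:  p_1=2·15+1=31,  q_1=2·1+0=2
a_2=2:  p_2=2·31+15=77,  q_2=2·2+1=5
a_3=1:  p_3=1·77+31=108,  q_3=1·5+2=7
a_4=14:  p_4=14·108+77=1589,  q_4=14·7+5=103
a_5=1:  p_5=1·1589+108=1697,  q_5=1·103+7=110
a_6=2:  p_6=2·1697+1589=4983,  q_6=2·110+103=323
a_7=2:  p_7=2·4983+1697=11663,  q_7=2·323+110=756
fundamental: x₁=11663, y₁=756  (since 136025569 − 238·571536 = 1)
(x_2, y_2) = (11663·11663 + 238·756·756, 11663·756 + 756·11663) = (272051137, 17634456)

11663 756
272051137 17634456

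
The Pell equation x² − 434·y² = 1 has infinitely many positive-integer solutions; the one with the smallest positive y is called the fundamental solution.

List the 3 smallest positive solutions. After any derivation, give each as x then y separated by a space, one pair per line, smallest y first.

125 6
31249 1500
7812125 374994

√434 → a₀=20, period (1,4,1,40); ℓ=4 even so k=3
i=0: a=20 ⇒ p=20, q=1
i=1: a=1 ⇒ p=21, q=1
i=2: a=4 ⇒ p=104, q=5
i=3: a=1 ⇒ p=125, q=6
(x₁, y₁) = (125, 6);  125² − 434·6² = 1 ✓
(x_2, y_2) = (125·125 + 434·6·6, 125·6 + 6·125) = (31249, 1500)
(x_3, y_3) = (125·31249 + 434·6·1500, 125·1500 + 6·31249) = (7812125, 374994)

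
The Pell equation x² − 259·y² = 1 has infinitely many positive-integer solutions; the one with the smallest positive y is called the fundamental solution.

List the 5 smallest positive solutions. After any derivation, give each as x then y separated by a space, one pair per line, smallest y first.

√259 → a₀=16, period (10,1,2,3,4,3,2,1,10,32); ℓ=10 even so k=9
k=0  a_k=16  p_k/q_k = 16/1
…
k=5  a_k=4  p_k/q_k = 7403/460
…
k=8  a_k=1  p_k/q_k = 79196/4921
k=9  a_k=10  p_k/q_k = 847225/52644
fundamental: x₁=847225, y₁=52644  (since 717790200625 − 259·2771390736 = 1)
(x_2, y_2) = (847225·847225 + 259·52644·52644, 847225·52644 + 52644·847225) = (1435580401249, 89202625800)
(x_3, y_3) = (847225·1435580401249 + 259·52644·89202625800, 847225·89202625800 + 52644·1435580401249) = (2432519210895520825, 151149389286757356)
(x_4, y_4) = (847225·2432519210895520825 + 259·52644·151149389286757356, 847225·151149389286757356 + 52644·2432519210895520825) = (4121782176900479681520001, 256115082676856799248400)
(x_5, y_5) = (847225·4121782176900479681520001 + 259·52644·256115082676856799248400, 847225·256115082676856799248400 + 52644·4121782176900479681520001) = (6984153809646585277140670173625, 433974201841648854097164622644)

847225 52644
1435580401249 89202625800
2432519210895520825 151149389286757356
4121782176900479681520001 256115082676856799248400
6984153809646585277140670173625 433974201841648854097164622644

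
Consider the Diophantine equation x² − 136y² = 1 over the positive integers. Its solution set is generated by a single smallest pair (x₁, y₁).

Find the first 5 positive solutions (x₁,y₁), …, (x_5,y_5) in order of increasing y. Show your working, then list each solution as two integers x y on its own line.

35 3
2449 210
171395 14697
11995201 1028580
839492675 71985903

[11; 1,1,1,22] for √136; ℓ=4 ⇒ convergent index 3
i=0: a=11 ⇒ p=11, q=1
…
i=2: a=1 ⇒ p=23, q=2
i=3: a=1 ⇒ p=35, q=3
(x₁, y₁) = (35, 3);  35² − 136·3² = 1 ✓
n=2: (35,3)∘(35,3) = (35·35+136·3·3, 35·3+3·35) = (2449,210)
n=3: (2449,210)∘(35,3) = (35·2449+136·3·210, 35·210+3·2449) = (171395,14697)
n=4: (171395,14697)∘(35,3) = (35·171395+136·3·14697, 35·14697+3·171395) = (11995201,1028580)
n=5: (11995201,1028580)∘(35,3) = (35·11995201+136·3·1028580, 35·1028580+3·11995201) = (839492675,71985903)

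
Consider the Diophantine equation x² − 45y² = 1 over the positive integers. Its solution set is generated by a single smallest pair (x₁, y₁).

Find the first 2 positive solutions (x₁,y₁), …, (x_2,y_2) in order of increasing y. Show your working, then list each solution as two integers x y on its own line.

161 24
51841 7728

√45 → a₀=6, period (1,2,2,2,1,12); ℓ=6 even so k=5
i=0: a=6 ⇒ p=6, q=1
i=1: a=1 ⇒ p=7, q=1
i=2: a=2 ⇒ p=20, q=3
i=3: a=2 ⇒ p=47, q=7
i=4: a=2 ⇒ p=114, q=17
i=5: a=1 ⇒ p=161, q=24
→ (161, 24).  Check: 161²=25921, 45·24²=25920, difference 1.
k=2:  x_2 = 161·161+45·24·24 = 51841,  y_2 = 161·24+24·161 = 7728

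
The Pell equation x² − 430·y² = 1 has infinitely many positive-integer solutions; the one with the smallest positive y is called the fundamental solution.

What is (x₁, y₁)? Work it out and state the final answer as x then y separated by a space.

√430 → a₀=20, period (1,2,1,3,1,…,2,1,40); ℓ=14 even so k=13
k=0  a_k=20  p_k/q_k = 20/1
…
k=2  a_k=2  p_k/q_k = 62/3
…
k=10  a_k=3  p_k/q_k = 599138/28893
…
k=12  a_k=2  p_k/q_k = 2107880/101651
k=13  a_k=1  p_k/q_k = 2862251/138030
→ (2862251, 138030).  Check: 2862251²=8192480787001, 430·138030²=8192480787000, difference 1.

2862251 138030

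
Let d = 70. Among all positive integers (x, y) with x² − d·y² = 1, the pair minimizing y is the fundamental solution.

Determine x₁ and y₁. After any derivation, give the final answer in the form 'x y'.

251 30

√70 → a₀=8, period (2,1,2,1,2,16); ℓ=6 even so k=5
step 0: (8, 1)  from 8·(1,0) + (0,1)
step 1: (17, 2)  from 2·(8,1) + (1,0)
…
step 4: (92, 11)  from 1·(67,8) + (25,3)
step 5: (251, 30)  from 2·(92,11) + (67,8)
fundamental: x₁=251, y₁=30  (since 63001 − 70·900 = 1)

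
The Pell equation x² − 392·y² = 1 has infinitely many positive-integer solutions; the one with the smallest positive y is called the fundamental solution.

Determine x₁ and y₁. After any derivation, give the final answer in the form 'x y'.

99 5

√392 = [19; 1,3,1,38, …], period ℓ=4 (even) → k=3
k=0  a_k=19  p_k/q_k = 19/1
k=1  a_k=1  p_k/q_k = 20/1
k=2  a_k=3  p_k/q_k = 79/4
k=3  a_k=1  p_k/q_k = 99/5
(x₁, y₁) = (99, 5);  99² − 392·5² = 1 ✓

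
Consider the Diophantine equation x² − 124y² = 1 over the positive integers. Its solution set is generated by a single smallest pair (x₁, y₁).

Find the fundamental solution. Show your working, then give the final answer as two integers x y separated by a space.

4620799 414960

√124 = [11; 7,2,1,1,1,…,2,7,22, …], period ℓ=16 (even) → k=15
a_0=11:  p_0=11·1+0=11,  q_0=11·0+1=1
…
a_6=3:  p_6=3·657+412=2383,  q_6=3·59+37=214
a_7=1:  p_7=1·2383+657=3040,  q_7=1·214+59=273
…
a_11=1:  p_11=1·67292+17583=84875,  q_11=1·6043+1579=7622
a_12=1:  p_12=1·84875+67292=152167,  q_12=1·7622+6043=13665
a_13=1:  p_13=1·152167+84875=237042,  q_13=1·13665+7622=21287
a_14=2:  p_14=2·237042+152167=626251,  q_14=2·21287+13665=56239
a_15=7:  p_15=7·626251+237042=4620799,  q_15=7·56239+21287=414960
(x₁, y₁) = (4620799, 414960);  4620799² − 124·414960² = 1 ✓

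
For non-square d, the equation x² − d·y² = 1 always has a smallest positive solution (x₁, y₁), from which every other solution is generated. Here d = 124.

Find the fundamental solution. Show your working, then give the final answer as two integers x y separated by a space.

4620799 414960

√124 → a₀=11, period (7,2,1,1,1,…,2,7,22); ℓ=16 even so k=15
step 0: (11, 1)  from 11·(1,0) + (0,1)
step 1: (78, 7)  from 7·(11,1) + (1,0)
step 2: (167, 15)  from 2·(78,7) + (11,1)
step 3: (245, 22)  from 1·(167,15) + (78,7)
step 4: (412, 37)  from 1·(245,22) + (167,15)
…
step 6: (2383, 214)  from 3·(657,59) + (412,37)
step 7: (3040, 273)  from 1·(2383,214) + (657,59)
…
step 10: (67292, 6043)  from 3·(17583,1579) + (14543,1306)
…
step 12: (152167, 13665)  from 1·(84875,7622) + (67292,6043)
step 13: (237042, 21287)  from 1·(152167,13665) + (84875,7622)
step 14: (626251, 56239)  from 2·(237042,21287) + (152167,13665)
step 15: (4620799, 414960)  from 7·(626251,56239) + (237042,21287)
fundamental: x₁=4620799, y₁=414960  (since 21351783398401 − 124·172191801600 = 1)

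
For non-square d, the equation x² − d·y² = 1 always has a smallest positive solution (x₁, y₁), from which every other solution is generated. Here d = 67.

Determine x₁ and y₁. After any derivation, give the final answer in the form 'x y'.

48842 5967

√67 = [8; 5,2,1,1,7,1,1,2,5,16, …], period ℓ=10 (even) → k=9
k=0  a_k=8  p_k/q_k = 8/1
k=1  a_k=5  p_k/q_k = 41/5
k=2  a_k=2  p_k/q_k = 90/11
k=3  a_k=1  p_k/q_k = 131/16
…
k=5  a_k=7  p_k/q_k = 1678/205
k=6  a_k=1  p_k/q_k = 1899/232
…
k=8  a_k=2  p_k/q_k = 9053/1106
k=9  a_k=5  p_k/q_k = 48842/5967
fundamental: x₁=48842, y₁=5967  (since 2385540964 − 67·35605089 = 1)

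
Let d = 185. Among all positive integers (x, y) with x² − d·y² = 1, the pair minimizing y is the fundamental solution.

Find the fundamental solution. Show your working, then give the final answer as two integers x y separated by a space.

9249 680

d=185: √d = [13; 1,1,1,1,26] (ℓ=5, odd), read p_9/q_9
k=0  a_k=13  p_k/q_k = 13/1
…
k=8  a_k=1  p_k/q_k = 5563/409
k=9  a_k=1  p_k/q_k = 9249/680
fundamental: x₁=9249, y₁=680  (since 85544001 − 185·462400 = 1)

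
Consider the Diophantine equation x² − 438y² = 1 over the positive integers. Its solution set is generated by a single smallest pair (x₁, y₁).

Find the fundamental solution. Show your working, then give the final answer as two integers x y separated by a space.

293 14

√438 = [20; 1,12,1,40, …], period ℓ=4 (even) → k=3
k=0  a_k=20  p_k/q_k = 20/1
…
k=2  a_k=12  p_k/q_k = 272/13
k=3  a_k=1  p_k/q_k = 293/14
(x₁, y₁) = (293, 14);  293² − 438·14² = 1 ✓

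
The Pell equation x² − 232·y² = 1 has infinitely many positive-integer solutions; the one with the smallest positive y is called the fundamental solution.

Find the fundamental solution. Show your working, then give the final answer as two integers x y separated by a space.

[15; 4,3,7,3,4,30] for √232; ℓ=6 ⇒ convergent index 5
a_0=15:  p_0=15·1+0=15,  q_0=15·0+1=1
…
a_2=3:  p_2=3·61+15=198,  q_2=3·4+1=13
…
a_4=3:  p_4=3·1447+198=4539,  q_4=3·95+13=298
a_5=4:  p_5=4·4539+1447=19603,  q_5=4·298+95=1287
→ (19603, 1287).  Check: 19603²=384277609, 232·1287²=384277608, difference 1.

19603 1287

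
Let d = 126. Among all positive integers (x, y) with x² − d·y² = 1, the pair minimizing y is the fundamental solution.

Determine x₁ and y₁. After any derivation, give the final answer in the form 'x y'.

√126 → a₀=11, period (4,2,4,22); ℓ=4 even so k=3
step 0: (11, 1)  from 11·(1,0) + (0,1)
…
step 2: (101, 9)  from 2·(45,4) + (11,1)
step 3: (449, 40)  from 4·(101,9) + (45,4)
(x₁, y₁) = (449, 40);  449² − 126·40² = 1 ✓

449 40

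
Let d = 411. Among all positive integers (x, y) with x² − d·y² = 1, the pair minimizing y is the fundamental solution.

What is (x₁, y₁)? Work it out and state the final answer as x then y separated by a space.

√411 → a₀=20, period (3,1,1,1,19,1,1,1,3,40); ℓ=10 even so k=9
i=0: a=20 ⇒ p=20, q=1
i=1: a=3 ⇒ p=61, q=3
i=2: a=1 ⇒ p=81, q=4
i=3: a=1 ⇒ p=142, q=7
i=4: a=1 ⇒ p=223, q=11
i=5: a=19 ⇒ p=4379, q=216
i=6: a=1 ⇒ p=4602, q=227
i=7: a=1 ⇒ p=8981, q=443
i=8: a=1 ⇒ p=13583, q=670
i=9: a=3 ⇒ p=49730, q=2453
(x₁, y₁) = (49730, 2453);  49730² − 411·2453² = 1 ✓

49730 2453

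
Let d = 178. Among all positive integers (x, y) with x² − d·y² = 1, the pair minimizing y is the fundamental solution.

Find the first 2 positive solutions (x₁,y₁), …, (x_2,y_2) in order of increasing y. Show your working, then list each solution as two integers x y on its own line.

√178 = [13; 2,1,12,1,2,26, …], period ℓ=6 (even) → k=5
a_0=13:  p_0=13·1+0=13,  q_0=13·0+1=1
a_1=2:  p_1=2·13+1=27,  q_1=2·1+0=2
a_2=1:  p_2=1·27+13=40,  q_2=1·2+1=3
…
a_4=1:  p_4=1·507+40=547,  q_4=1·38+3=41
a_5=2:  p_5=2·547+507=1601,  q_5=2·41+38=120
→ (1601, 120).  Check: 1601²=2563201, 178·120²=2563200, difference 1.
(x_2, y_2) = (1601·1601 + 178·120·120, 1601·120 + 120·1601) = (5126401, 384240)

1601 120
5126401 384240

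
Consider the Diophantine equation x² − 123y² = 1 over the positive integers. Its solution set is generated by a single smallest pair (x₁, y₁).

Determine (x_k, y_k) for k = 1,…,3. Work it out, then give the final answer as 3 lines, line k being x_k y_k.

122 11
29767 2684
7263026 654885

√123 → a₀=11, period (11,22); ℓ=2 even so k=1
step 0: (11, 1)  from 11·(1,0) + (0,1)
step 1: (122, 11)  from 11·(11,1) + (1,0)
→ (122, 11).  Check: 122²=14884, 123·11²=14883, difference 1.
n=2: (122,11)∘(122,11) = (122·122+123·11·11, 122·11+11·122) = (29767,2684)
n=3: (29767,2684)∘(122,11) = (122·29767+123·11·2684, 122·2684+11·29767) = (7263026,654885)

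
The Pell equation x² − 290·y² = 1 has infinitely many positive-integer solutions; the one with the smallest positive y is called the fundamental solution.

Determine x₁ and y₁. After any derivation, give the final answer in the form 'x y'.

579 34

d=290: √d = [17; 34] (ℓ=1, odd), read p_1/q_1
a_0=17:  p_0=17·1+0=17,  q_0=17·0+1=1
a_1=34:  p_1=34·17+1=579,  q_1=34·1+0=34
(x₁, y₁) = (579, 34);  579² − 290·34² = 1 ✓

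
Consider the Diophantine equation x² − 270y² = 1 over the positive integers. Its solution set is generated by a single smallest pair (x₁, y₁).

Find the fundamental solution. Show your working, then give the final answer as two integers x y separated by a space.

5291 322

d=270: √d = [16; 2,3,6,3,2,32] (ℓ=6, even), read p_5/q_5
a_0=16:  p_0=16·1+0=16,  q_0=16·0+1=1
a_1=2:  p_1=2·16+1=33,  q_1=2·1+0=2
a_2=3:  p_2=3·33+16=115,  q_2=3·2+1=7
a_3=6:  p_3=6·115+33=723,  q_3=6·7+2=44
a_4=3:  p_4=3·723+115=2284,  q_4=3·44+7=139
a_5=2:  p_5=2·2284+723=5291,  q_5=2·139+44=322
→ (5291, 322).  Check: 5291²=27994681, 270·322²=27994680, difference 1.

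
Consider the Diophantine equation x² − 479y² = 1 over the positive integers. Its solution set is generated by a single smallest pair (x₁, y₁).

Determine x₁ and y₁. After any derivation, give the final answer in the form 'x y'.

d=479: √d = [21; 1,7,1,3,2,21,2,3,1,7,1,42] (ℓ=12, even), read p_11/q_11
i=0: a=21 ⇒ p=21, q=1
i=1: a=1 ⇒ p=22, q=1
i=2: a=7 ⇒ p=175, q=8
i=3: a=1 ⇒ p=197, q=9
…
i=5: a=2 ⇒ p=1729, q=79
i=6: a=21 ⇒ p=37075, q=1694
…
i=9: a=1 ⇒ p=340591, q=15562
i=10: a=7 ⇒ p=2648849, q=121029
i=11: a=1 ⇒ p=2989440, q=136591
→ (2989440, 136591).  Check: 2989440²=8936751513600, 479·136591²=8936751513599, difference 1.

2989440 136591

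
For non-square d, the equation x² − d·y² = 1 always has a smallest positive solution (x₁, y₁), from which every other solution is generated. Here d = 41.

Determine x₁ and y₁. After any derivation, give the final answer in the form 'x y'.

2049 320

[6; 2,2,12] for √41; ℓ=3 ⇒ convergent index 5
step 0: (6, 1)  from 6·(1,0) + (0,1)
…
step 2: (32, 5)  from 2·(13,2) + (6,1)
…
step 4: (826, 129)  from 2·(397,62) + (32,5)
step 5: (2049, 320)  from 2·(826,129) + (397,62)
→ (2049, 320).  Check: 2049²=4198401, 41·320²=4198400, difference 1.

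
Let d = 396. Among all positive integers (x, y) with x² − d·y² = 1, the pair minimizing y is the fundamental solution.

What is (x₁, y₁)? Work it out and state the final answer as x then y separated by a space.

d=396: √d = [19; 1,8,1,38] (ℓ=4, even), read p_3/q_3
i=0: a=19 ⇒ p=19, q=1
…
i=2: a=8 ⇒ p=179, q=9
i=3: a=1 ⇒ p=199, q=10
fundamental: x₁=199, y₁=10  (since 39601 − 396·100 = 1)

199 10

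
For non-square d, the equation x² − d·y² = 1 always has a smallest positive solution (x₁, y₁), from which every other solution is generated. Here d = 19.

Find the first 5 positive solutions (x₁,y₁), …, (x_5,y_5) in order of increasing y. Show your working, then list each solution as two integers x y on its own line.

170 39
57799 13260
19651490 4508361
6681448801 1532829480
2271672940850 521157514839

d=19: √d = [4; 2,1,3,1,2,8] (ℓ=6, even), read p_5/q_5
step 0: (4, 1)  from 4·(1,0) + (0,1)
step 1: (9, 2)  from 2·(4,1) + (1,0)
…
step 3: (48, 11)  from 3·(13,3) + (9,2)
step 4: (61, 14)  from 1·(48,11) + (13,3)
step 5: (170, 39)  from 2·(61,14) + (48,11)
(x₁, y₁) = (170, 39);  170² − 19·39² = 1 ✓
(170+39√19)^2 = 57799 + 13260√19
(170+39√19)^3 = 19651490 + 4508361√19
(170+39√19)^4 = 6681448801 + 1532829480√19
(170+39√19)^5 = 2271672940850 + 521157514839√19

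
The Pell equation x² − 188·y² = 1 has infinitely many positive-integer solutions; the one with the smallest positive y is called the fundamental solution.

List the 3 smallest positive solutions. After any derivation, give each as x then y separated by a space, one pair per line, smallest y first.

√188 = [13; 1,2,2,6,2,2,1,26, …], period ℓ=8 (even) → k=7
i=0: a=13 ⇒ p=13, q=1
i=1: a=1 ⇒ p=14, q=1
i=2: a=2 ⇒ p=41, q=3
…
i=4: a=6 ⇒ p=617, q=45
…
i=6: a=2 ⇒ p=3277, q=239
i=7: a=1 ⇒ p=4607, q=336
→ (4607, 336).  Check: 4607²=21224449, 188·336²=21224448, difference 1.
n=2: (4607,336)∘(4607,336) = (4607·4607+188·336·336, 4607·336+336·4607) = (42448897,3095904)
n=3: (42448897,3095904)∘(4607,336) = (4607·42448897+188·336·3095904, 4607·3095904+336·42448897) = (391124132351,28525659120)

4607 336
42448897 3095904
391124132351 28525659120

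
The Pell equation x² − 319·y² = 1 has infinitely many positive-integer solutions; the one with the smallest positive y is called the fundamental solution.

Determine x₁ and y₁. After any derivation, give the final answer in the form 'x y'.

√319 = [17; 1,6,5,1,4,…,6,1,34, …], period ℓ=14 (even) → k=13
i=0: a=17 ⇒ p=17, q=1
i=1: a=1 ⇒ p=18, q=1
…
i=3: a=5 ⇒ p=643, q=36
i=4: a=1 ⇒ p=768, q=43
i=5: a=4 ⇒ p=3715, q=208
i=6: a=3 ⇒ p=11913, q=667
…
i=8: a=3 ⇒ p=58797, q=3292
i=9: a=4 ⇒ p=250816, q=14043
i=10: a=1 ⇒ p=309613, q=17335
i=11: a=5 ⇒ p=1798881, q=100718
i=12: a=6 ⇒ p=11102899, q=621643
i=13: a=1 ⇒ p=12901780, q=722361
(x₁, y₁) = (12901780, 722361);  12901780² − 319·722361² = 1 ✓

12901780 722361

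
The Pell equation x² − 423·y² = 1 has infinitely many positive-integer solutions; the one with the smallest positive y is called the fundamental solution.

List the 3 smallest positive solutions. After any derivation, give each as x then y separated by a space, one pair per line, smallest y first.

4607 224
42448897 2063936
391124132351 19017106080

[20; 1,1,3,4,3,1,1,40] for √423; ℓ=8 ⇒ convergent index 7
a_0=20:  p_0=20·1+0=20,  q_0=20·0+1=1
a_1=1:  p_1=1·20+1=21,  q_1=1·1+0=1
a_2=1:  p_2=1·21+20=41,  q_2=1·1+1=2
a_3=3:  p_3=3·41+21=144,  q_3=3·2+1=7
…
a_6=1:  p_6=1·1995+617=2612,  q_6=1·97+30=127
a_7=1:  p_7=1·2612+1995=4607,  q_7=1·127+97=224
(x₁, y₁) = (4607, 224);  4607² − 423·224² = 1 ✓
k=2:  x_2 = 4607·4607+423·224·224 = 42448897,  y_2 = 4607·224+224·4607 = 2063936
k=3:  x_3 = 4607·42448897+423·224·2063936 = 391124132351,  y_3 = 4607·2063936+224·42448897 = 19017106080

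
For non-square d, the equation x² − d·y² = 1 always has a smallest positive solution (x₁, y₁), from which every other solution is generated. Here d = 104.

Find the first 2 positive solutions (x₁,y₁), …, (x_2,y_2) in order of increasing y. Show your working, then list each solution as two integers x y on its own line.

51 5
5201 510

d=104: √d = [10; 5,20] (ℓ=2, even), read p_1/q_1
step 0: (10, 1)  from 10·(1,0) + (0,1)
step 1: (51, 5)  from 5·(10,1) + (1,0)
→ (51, 5).  Check: 51²=2601, 104·5²=2600, difference 1.
k=2:  x_2 = 51·51+104·5·5 = 5201,  y_2 = 51·5+5·51 = 510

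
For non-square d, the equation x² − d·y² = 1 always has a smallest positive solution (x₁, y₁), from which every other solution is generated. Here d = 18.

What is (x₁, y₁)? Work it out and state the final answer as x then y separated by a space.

d=18: √d = [4; 4,8] (ℓ=2, even), read p_1/q_1
a_0=4:  p_0=4·1+0=4,  q_0=4·0+1=1
a_1=4:  p_1=4·4+1=17,  q_1=4·1+0=4
fundamental: x₁=17, y₁=4  (since 289 − 18·16 = 1)

17 4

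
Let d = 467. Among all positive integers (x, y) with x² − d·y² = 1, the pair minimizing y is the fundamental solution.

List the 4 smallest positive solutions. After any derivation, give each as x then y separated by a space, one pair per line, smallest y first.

1625626 75225
5285319783751 244575431700
17183906517558380626 795176361465413175
55869210433019434807260001 2585318735566902940613400

√467 → a₀=21, period (1,1,1,1,3,…,1,1,42); ℓ=14 even so k=13
step 0: (21, 1)  from 21·(1,0) + (0,1)
step 1: (22, 1)  from 1·(21,1) + (1,0)
…
step 3: (65, 3)  from 1·(43,2) + (22,1)
step 4: (108, 5)  from 1·(65,3) + (43,2)
…
step 6: (1275, 59)  from 3·(389,18) + (108,5)
step 7: (27164, 1257)  from 21·(1275,59) + (389,18)
step 8: (82767, 3830)  from 3·(27164,1257) + (1275,59)
step 9: (275465, 12747)  from 3·(82767,3830) + (27164,1257)
step 10: (358232, 16577)  from 1·(275465,12747) + (82767,3830)
step 11: (633697, 29324)  from 1·(358232,16577) + (275465,12747)
step 12: (991929, 45901)  from 1·(633697,29324) + (358232,16577)
step 13: (1625626, 75225)  from 1·(991929,45901) + (633697,29324)
(x₁, y₁) = (1625626, 75225);  1625626² − 467·75225² = 1 ✓
(1625626+75225√467)^2 = 5285319783751 + 244575431700√467
(1625626+75225√467)^3 = 17183906517558380626 + 795176361465413175√467
(1625626+75225√467)^4 = 55869210433019434807260001 + 2585318735566902940613400√467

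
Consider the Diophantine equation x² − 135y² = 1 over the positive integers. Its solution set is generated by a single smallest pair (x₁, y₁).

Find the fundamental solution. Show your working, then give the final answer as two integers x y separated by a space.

√135 → a₀=11, period (1,1,1,1,1,1,1,22); ℓ=8 even so k=7
k=0  a_k=11  p_k/q_k = 11/1
…
k=2  a_k=1  p_k/q_k = 23/2
k=3  a_k=1  p_k/q_k = 35/3
…
k=5  a_k=1  p_k/q_k = 93/8
k=6  a_k=1  p_k/q_k = 151/13
k=7  a_k=1  p_k/q_k = 244/21
→ (244, 21).  Check: 244²=59536, 135·21²=59535, difference 1.

244 21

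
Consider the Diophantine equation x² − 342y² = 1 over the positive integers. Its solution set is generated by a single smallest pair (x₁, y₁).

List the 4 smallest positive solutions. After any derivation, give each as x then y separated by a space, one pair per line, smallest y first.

d=342: √d = [18; 2,36] (ℓ=2, even), read p_1/q_1
step 0: (18, 1)  from 18·(1,0) + (0,1)
step 1: (37, 2)  from 2·(18,1) + (1,0)
→ (37, 2).  Check: 37²=1369, 342·2²=1368, difference 1.
(37+2√342)^2 = 2737 + 148√342
(37+2√342)^3 = 202501 + 10950√342
(37+2√342)^4 = 14982337 + 810152√342

37 2
2737 148
202501 10950
14982337 810152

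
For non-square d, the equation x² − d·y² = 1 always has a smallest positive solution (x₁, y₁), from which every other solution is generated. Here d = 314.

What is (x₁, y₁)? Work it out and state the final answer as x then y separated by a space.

√314 → a₀=17, period (1,2,1,1,2,1,34); ℓ=7 odd so k=13
k=0  a_k=17  p_k/q_k = 17/1
…
k=2  a_k=2  p_k/q_k = 53/3
k=3  a_k=1  p_k/q_k = 71/4
…
k=7  a_k=34  p_k/q_k = 15381/868
…
k=9  a_k=2  p_k/q_k = 47029/2654
…
k=11  a_k=1  p_k/q_k = 109882/6201
k=12  a_k=2  p_k/q_k = 282617/15949
k=13  a_k=1  p_k/q_k = 392499/22150
→ (392499, 22150).  Check: 392499²=154055465001, 314·22150²=154055465000, difference 1.

392499 22150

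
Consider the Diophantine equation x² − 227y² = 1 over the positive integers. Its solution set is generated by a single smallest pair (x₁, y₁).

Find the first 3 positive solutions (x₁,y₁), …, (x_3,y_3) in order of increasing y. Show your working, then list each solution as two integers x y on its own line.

[15; 15,30] for √227; ℓ=2 ⇒ convergent index 1
i=0: a=15 ⇒ p=15, q=1
i=1: a=15 ⇒ p=226, q=15
→ (226, 15).  Check: 226²=51076, 227·15²=51075, difference 1.
k=2:  x_2 = 226·226+227·15·15 = 102151,  y_2 = 226·15+15·226 = 6780
k=3:  x_3 = 226·102151+227·15·6780 = 46172026,  y_3 = 226·6780+15·102151 = 3064545

226 15
102151 6780
46172026 3064545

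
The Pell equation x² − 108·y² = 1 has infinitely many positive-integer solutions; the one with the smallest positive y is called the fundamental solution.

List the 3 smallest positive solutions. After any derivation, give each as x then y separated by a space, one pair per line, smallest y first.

[10; 2,1,1,4,1,1,2,20] for √108; ℓ=8 ⇒ convergent index 7
k=0  a_k=10  p_k/q_k = 10/1
k=1  a_k=2  p_k/q_k = 21/2
k=2  a_k=1  p_k/q_k = 31/3
k=3  a_k=1  p_k/q_k = 52/5
k=4  a_k=4  p_k/q_k = 239/23
k=5  a_k=1  p_k/q_k = 291/28
k=6  a_k=1  p_k/q_k = 530/51
k=7  a_k=2  p_k/q_k = 1351/130
→ (1351, 130).  Check: 1351²=1825201, 108·130²=1825200, difference 1.
k=2:  x_2 = 1351·1351+108·130·130 = 3650401,  y_2 = 1351·130+130·1351 = 351260
k=3:  x_3 = 1351·3650401+108·130·351260 = 9863382151,  y_3 = 1351·351260+130·3650401 = 949104390

1351 130
3650401 351260
9863382151 949104390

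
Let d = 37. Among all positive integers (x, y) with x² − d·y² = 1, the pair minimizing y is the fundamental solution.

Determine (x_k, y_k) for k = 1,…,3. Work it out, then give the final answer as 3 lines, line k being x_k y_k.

73 12
10657 1752
1555849 255780

[6; 12] for √37; ℓ=1 ⇒ convergent index 1
k=0  a_k=6  p_k/q_k = 6/1
k=1  a_k=12  p_k/q_k = 73/12
(x₁, y₁) = (73, 12);  73² − 37·12² = 1 ✓
n=2: (73,12)∘(73,12) = (73·73+37·12·12, 73·12+12·73) = (10657,1752)
n=3: (10657,1752)∘(73,12) = (73·10657+37·12·1752, 73·1752+12·10657) = (1555849,255780)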